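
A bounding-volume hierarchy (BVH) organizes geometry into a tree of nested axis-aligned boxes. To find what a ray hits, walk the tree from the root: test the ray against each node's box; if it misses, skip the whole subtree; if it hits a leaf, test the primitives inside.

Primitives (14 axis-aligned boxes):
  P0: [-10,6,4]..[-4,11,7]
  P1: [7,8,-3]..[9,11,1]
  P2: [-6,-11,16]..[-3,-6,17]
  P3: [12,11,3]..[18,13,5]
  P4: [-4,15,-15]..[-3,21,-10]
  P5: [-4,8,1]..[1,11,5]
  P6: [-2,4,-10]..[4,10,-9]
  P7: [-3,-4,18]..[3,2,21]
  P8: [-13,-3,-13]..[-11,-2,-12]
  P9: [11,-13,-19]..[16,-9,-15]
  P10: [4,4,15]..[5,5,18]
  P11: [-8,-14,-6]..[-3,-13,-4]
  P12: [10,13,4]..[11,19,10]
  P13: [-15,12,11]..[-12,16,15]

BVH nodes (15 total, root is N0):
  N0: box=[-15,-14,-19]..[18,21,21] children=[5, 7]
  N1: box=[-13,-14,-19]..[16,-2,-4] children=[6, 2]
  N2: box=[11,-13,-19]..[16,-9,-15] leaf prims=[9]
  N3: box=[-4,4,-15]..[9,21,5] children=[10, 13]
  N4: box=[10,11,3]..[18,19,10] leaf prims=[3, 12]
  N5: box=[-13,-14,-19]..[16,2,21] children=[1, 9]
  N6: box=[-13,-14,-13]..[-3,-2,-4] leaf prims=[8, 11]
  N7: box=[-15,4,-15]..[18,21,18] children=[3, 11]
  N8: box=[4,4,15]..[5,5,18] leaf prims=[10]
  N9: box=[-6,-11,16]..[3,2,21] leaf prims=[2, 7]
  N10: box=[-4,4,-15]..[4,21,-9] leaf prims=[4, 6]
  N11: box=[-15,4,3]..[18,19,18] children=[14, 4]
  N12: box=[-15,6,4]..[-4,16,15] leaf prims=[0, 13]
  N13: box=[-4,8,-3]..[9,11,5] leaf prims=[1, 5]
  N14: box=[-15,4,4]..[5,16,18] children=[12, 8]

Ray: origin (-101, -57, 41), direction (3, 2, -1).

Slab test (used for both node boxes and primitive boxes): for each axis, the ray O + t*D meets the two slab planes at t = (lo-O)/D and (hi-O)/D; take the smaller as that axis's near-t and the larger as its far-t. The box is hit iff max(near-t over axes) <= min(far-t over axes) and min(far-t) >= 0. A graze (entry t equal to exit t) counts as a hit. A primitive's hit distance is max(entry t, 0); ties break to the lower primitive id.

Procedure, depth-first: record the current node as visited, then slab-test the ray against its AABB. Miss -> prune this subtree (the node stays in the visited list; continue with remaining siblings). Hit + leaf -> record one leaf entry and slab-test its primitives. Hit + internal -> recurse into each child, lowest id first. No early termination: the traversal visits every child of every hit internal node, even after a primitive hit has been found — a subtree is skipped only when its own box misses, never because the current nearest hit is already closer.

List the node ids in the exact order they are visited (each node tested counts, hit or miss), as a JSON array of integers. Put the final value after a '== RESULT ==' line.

Trace the traversal:
N0 x:[86/3,119/3] y:[43/2,39] z:[20,60] -> hit [86/3,39], descend [5, 7]
  N5 x:[88/3,39] y:[43/2,59/2] z:[20,60] -> hit [88/3,59/2], descend [1, 9]
    N1 x:[88/3,39] y:[43/2,55/2] z:[45,60] -> miss, prune
    N9 x:[95/3,104/3] y:[23,59/2] z:[20,25] -> miss, prune
  N7 x:[86/3,119/3] y:[61/2,39] z:[23,56] -> hit [61/2,39], descend [3, 11]
    N3 x:[97/3,110/3] y:[61/2,39] z:[36,56] -> hit [36,110/3], descend [10, 13]
      N10 x:[97/3,35] y:[61/2,39] z:[50,56] -> miss, prune
      N13 x:[97/3,110/3] y:[65/2,34] z:[36,44] -> miss, prune
    N11 x:[86/3,119/3] y:[61/2,38] z:[23,38] -> hit [61/2,38], descend [4, 14]
      N4 x:[37,119/3] y:[34,38] z:[31,38] -> hit [37,38] leaf, test {P3(miss), P12@t=37}
      N14 x:[86/3,106/3] y:[61/2,73/2] z:[23,37] -> hit [61/2,106/3], descend [8, 12]
        N8 x:[35,106/3] y:[61/2,31] z:[23,26] -> miss, prune
        N12 x:[86/3,97/3] y:[63/2,73/2] z:[26,37] -> hit [63/2,97/3] leaf, test {P0(miss), P13(miss)}

Visited [0, 5, 1, 9, 7, 3, 10, 13, 11, 4, 14, 8, 12]. Tests: 13 box, 2 leaf. Nearest: P12.

== RESULT ==
[0, 5, 1, 9, 7, 3, 10, 13, 11, 4, 14, 8, 12]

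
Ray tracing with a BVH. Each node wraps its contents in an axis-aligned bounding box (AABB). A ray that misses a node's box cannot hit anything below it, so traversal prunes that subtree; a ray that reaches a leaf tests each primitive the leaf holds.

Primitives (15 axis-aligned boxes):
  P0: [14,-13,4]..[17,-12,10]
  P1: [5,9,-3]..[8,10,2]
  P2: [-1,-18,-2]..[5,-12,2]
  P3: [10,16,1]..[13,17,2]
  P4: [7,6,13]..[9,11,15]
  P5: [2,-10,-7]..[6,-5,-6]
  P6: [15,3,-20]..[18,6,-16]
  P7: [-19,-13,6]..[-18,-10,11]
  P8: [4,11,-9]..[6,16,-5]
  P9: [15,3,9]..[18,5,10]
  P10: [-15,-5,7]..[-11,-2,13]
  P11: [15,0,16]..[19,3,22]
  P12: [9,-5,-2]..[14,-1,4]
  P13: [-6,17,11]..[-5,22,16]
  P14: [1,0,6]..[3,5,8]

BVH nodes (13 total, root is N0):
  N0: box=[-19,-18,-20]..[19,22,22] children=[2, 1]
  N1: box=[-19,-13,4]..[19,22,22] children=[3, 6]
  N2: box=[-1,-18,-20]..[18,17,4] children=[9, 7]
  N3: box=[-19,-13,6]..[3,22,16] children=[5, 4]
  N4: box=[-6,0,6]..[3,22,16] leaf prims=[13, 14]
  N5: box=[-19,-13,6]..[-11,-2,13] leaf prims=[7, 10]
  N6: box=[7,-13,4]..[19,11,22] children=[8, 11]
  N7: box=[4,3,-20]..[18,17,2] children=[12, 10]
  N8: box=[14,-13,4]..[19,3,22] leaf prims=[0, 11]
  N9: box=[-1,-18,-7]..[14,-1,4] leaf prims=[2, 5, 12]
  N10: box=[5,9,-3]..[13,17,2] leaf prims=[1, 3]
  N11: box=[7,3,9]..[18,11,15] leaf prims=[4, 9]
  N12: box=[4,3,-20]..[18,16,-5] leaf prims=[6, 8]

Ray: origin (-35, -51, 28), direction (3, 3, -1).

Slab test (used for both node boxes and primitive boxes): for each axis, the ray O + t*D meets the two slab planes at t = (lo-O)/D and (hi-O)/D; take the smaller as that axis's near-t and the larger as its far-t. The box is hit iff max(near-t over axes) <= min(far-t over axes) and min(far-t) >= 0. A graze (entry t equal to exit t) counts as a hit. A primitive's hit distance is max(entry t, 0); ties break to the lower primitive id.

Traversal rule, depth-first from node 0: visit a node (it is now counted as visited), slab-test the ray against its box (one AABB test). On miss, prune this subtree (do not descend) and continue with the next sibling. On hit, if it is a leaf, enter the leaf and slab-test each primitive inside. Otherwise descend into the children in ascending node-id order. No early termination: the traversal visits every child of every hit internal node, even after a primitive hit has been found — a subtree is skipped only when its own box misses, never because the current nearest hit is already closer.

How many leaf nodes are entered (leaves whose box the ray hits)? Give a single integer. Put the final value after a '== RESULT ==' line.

Trace the traversal:
N0 x:[16/3,18] y:[11,73/3] z:[6,48] -> hit [11,18], descend [1, 2]
  N1 x:[16/3,18] y:[38/3,73/3] z:[6,24] -> hit [38/3,18], descend [3, 6]
    N3 x:[16/3,38/3] y:[38/3,73/3] z:[12,22] -> hit [38/3,38/3], descend [4, 5]
      N4 x:[29/3,38/3] y:[17,73/3] z:[12,22] -> miss, prune
      N5 x:[16/3,8] y:[38/3,49/3] z:[15,22] -> miss, prune
    N6 x:[14,18] y:[38/3,62/3] z:[6,24] -> hit [14,18], descend [8, 11]
      N8 x:[49/3,18] y:[38/3,18] z:[6,24] -> hit [49/3,18] leaf, test {P0(miss), P11(miss)}
      N11 x:[14,53/3] y:[18,62/3] z:[13,19] -> miss, prune
  N2 x:[34/3,53/3] y:[11,68/3] z:[24,48] -> miss, prune

order=[0, 1, 3, 4, 5, 6, 8, 11, 2]  |boxes|=9  |leaves|=1  hit=miss

== RESULT ==
1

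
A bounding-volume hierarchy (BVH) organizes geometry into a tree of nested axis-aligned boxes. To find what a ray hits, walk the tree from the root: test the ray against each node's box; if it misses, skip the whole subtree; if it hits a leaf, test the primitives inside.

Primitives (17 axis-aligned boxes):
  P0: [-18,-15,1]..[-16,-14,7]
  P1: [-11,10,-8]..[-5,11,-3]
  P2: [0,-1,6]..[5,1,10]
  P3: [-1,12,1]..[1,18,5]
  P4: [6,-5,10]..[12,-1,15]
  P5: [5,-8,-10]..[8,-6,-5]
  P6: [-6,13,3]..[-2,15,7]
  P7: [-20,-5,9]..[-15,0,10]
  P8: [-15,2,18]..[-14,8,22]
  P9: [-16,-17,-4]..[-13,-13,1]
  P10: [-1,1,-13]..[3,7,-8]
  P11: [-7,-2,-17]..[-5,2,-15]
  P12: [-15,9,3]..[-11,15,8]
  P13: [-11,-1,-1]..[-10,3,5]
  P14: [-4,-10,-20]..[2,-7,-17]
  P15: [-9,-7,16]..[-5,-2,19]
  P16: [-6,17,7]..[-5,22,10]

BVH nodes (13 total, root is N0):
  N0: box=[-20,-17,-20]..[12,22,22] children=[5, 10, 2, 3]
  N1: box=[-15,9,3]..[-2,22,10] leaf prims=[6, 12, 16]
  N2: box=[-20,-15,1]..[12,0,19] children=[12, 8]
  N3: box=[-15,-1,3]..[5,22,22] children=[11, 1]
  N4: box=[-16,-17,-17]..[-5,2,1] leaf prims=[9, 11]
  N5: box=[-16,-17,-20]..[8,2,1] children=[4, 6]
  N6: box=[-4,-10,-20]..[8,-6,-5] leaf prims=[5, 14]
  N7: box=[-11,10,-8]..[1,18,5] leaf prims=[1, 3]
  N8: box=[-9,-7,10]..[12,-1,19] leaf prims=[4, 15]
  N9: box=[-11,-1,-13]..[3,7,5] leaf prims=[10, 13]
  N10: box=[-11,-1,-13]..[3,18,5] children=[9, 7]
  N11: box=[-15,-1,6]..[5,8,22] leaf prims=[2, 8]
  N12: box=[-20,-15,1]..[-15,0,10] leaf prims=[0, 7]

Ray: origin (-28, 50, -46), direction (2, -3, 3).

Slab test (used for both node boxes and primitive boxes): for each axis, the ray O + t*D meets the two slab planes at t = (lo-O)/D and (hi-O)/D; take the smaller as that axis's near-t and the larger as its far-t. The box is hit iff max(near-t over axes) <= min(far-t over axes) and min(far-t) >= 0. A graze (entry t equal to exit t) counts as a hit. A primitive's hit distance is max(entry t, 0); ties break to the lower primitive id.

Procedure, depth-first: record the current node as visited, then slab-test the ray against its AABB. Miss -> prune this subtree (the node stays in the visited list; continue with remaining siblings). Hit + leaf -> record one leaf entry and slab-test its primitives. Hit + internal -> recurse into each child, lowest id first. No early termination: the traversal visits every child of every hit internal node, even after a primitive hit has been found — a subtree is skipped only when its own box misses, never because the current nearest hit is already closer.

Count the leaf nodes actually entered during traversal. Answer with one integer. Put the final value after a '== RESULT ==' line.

Walk:
N0 x:[4,20] y:[28/3,67/3] z:[26/3,68/3] -> hit [28/3,20], descend [2, 3, 5, 10]
  N2 x:[4,20] y:[50/3,65/3] z:[47/3,65/3] -> hit [50/3,20], descend [8, 12]
    N8 x:[19/2,20] y:[17,19] z:[56/3,65/3] -> hit [56/3,19] leaf, test {P4(miss), P15(miss)}
    N12 x:[4,13/2] y:[50/3,65/3] z:[47/3,56/3] -> miss, prune
  N3 x:[13/2,33/2] y:[28/3,17] z:[49/3,68/3] -> hit [49/3,33/2], descend [1, 11]
    N1 x:[13/2,13] y:[28/3,41/3] z:[49/3,56/3] -> miss, prune
    N11 x:[13/2,33/2] y:[14,17] z:[52/3,68/3] -> miss, prune
  N5 x:[6,18] y:[16,67/3] z:[26/3,47/3] -> miss, prune
  N10 x:[17/2,31/2] y:[32/3,17] z:[11,17] -> hit [11,31/2], descend [7, 9]
    N7 x:[17/2,29/2] y:[32/3,40/3] z:[38/3,17] -> hit [38/3,40/3] leaf, test {P1(miss), P3(miss)}
    N9 x:[17/2,31/2] y:[43/3,17] z:[11,17] -> hit [43/3,31/2] leaf, test {P10(miss), P13(miss)}

order=[0, 2, 8, 12, 3, 1, 11, 5, 10, 7, 9]  |boxes|=11  |leaves|=3  hit=miss

== RESULT ==
3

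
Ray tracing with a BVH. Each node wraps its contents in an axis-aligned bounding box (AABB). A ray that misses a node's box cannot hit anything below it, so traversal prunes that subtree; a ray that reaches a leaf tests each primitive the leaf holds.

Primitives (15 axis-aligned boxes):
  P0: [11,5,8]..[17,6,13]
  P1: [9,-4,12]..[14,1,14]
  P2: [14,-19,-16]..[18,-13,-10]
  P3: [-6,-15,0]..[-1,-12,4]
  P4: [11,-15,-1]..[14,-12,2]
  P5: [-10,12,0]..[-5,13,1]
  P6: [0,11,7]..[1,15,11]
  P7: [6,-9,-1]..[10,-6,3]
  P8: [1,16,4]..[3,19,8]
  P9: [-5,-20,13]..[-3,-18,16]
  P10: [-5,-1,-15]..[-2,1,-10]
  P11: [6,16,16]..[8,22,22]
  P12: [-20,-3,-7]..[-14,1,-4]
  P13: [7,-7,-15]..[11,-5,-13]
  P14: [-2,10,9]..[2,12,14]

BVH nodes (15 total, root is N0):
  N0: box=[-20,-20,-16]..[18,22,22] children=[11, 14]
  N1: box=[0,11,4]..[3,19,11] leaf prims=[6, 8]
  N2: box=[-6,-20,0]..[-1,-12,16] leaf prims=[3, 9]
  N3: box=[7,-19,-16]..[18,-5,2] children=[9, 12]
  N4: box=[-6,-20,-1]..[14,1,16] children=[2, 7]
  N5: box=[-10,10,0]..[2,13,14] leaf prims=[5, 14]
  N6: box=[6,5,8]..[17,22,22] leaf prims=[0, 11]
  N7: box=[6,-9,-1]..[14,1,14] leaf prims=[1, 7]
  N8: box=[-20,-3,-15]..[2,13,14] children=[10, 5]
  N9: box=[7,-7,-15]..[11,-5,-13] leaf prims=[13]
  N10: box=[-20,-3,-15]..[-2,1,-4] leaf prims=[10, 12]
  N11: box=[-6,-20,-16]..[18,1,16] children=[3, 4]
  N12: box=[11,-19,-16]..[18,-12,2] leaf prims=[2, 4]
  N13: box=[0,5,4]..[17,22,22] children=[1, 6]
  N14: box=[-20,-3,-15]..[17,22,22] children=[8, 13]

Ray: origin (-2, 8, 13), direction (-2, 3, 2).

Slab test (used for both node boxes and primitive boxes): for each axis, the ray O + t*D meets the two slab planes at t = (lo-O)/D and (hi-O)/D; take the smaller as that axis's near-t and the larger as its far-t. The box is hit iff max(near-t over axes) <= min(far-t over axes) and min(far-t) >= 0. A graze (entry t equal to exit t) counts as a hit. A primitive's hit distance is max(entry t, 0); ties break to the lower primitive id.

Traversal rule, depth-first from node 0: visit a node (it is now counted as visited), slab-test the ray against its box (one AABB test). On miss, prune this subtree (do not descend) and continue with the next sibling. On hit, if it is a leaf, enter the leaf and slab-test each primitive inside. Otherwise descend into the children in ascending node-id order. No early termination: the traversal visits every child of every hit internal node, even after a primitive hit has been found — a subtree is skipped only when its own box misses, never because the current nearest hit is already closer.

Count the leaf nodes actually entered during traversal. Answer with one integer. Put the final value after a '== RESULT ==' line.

Trace the traversal:
N0 x:[-10,9] y:[-28/3,14/3] z:[-29/2,9/2] -> hit [-28/3,9/2], descend [11, 14]
  N11 x:[-10,2] y:[-28/3,-7/3] z:[-29/2,3/2] -> miss, prune
  N14 x:[-19/2,9] y:[-11/3,14/3] z:[-14,9/2] -> hit [-11/3,9/2], descend [8, 13]
    N8 x:[-2,9] y:[-11/3,5/3] z:[-14,1/2] -> hit [-2,1/2], descend [5, 10]
      N5 x:[-2,4] y:[2/3,5/3] z:[-13/2,1/2] -> miss, prune
      N10 x:[0,9] y:[-11/3,-7/3] z:[-14,-17/2] -> miss, prune
    N13 x:[-19/2,-1] y:[-1,14/3] z:[-9/2,9/2] -> miss, prune

Visited [0, 11, 14, 8, 5, 10, 13]. Tests: 7 box, 0 leaf. Nearest: miss.

== RESULT ==
0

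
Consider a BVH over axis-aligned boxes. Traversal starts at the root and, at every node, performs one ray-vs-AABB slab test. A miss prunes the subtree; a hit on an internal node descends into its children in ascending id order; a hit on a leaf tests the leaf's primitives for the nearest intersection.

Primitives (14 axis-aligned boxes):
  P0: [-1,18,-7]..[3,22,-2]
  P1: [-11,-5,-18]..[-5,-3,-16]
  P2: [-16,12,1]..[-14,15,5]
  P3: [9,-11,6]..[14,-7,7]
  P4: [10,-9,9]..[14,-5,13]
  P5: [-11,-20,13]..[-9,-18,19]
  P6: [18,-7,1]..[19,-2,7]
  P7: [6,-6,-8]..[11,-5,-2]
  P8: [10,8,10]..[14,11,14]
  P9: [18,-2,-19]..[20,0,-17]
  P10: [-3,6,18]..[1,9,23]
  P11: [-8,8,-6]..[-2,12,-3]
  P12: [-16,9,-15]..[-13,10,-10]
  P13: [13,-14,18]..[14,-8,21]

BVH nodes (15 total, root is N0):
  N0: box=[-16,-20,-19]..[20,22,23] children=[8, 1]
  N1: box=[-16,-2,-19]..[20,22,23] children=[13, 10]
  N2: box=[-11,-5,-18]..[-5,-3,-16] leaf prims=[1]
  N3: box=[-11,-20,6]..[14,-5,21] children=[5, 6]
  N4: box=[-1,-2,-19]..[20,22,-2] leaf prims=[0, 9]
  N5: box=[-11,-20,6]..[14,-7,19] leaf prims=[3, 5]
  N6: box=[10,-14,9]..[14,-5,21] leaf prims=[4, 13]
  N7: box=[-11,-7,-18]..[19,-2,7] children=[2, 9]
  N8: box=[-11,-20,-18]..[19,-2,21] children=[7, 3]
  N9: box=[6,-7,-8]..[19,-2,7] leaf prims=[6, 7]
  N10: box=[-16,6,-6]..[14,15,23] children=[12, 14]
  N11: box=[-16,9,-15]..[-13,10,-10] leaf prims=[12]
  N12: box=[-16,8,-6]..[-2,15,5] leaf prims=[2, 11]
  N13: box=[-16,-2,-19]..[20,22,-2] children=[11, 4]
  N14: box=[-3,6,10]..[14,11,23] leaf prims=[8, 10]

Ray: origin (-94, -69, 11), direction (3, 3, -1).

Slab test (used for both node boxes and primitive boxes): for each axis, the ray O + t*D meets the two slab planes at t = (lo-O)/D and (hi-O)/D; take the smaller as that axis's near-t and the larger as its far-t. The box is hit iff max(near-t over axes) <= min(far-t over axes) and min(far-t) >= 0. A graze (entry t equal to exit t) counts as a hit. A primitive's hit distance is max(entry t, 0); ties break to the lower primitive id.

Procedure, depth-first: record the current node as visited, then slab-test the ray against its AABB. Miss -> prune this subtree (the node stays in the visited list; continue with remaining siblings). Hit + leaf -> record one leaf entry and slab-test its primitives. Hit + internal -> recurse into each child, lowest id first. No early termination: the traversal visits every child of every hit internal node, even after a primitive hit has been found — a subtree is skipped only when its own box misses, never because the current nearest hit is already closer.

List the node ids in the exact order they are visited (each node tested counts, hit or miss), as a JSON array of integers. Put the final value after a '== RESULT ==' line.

Walk:
N0 x:[26,38] y:[49/3,91/3] z:[-12,30] -> hit [26,30], descend [1, 8]
  N1 x:[26,38] y:[67/3,91/3] z:[-12,30] -> hit [26,30], descend [10, 13]
    N10 x:[26,36] y:[25,28] z:[-12,17] -> miss, prune
    N13 x:[26,38] y:[67/3,91/3] z:[13,30] -> hit [26,30], descend [4, 11]
      N4 x:[31,38] y:[67/3,91/3] z:[13,30] -> miss, prune
      N11 x:[26,27] y:[26,79/3] z:[21,26] -> hit [26,26] leaf, test {P12@t=26}
  N8 x:[83/3,113/3] y:[49/3,67/3] z:[-10,29] -> miss, prune

7 AABB tests over nodes [0, 1, 10, 13, 4, 11, 8]; 1 leaf entered; closest P12.

== RESULT ==
[0, 1, 10, 13, 4, 11, 8]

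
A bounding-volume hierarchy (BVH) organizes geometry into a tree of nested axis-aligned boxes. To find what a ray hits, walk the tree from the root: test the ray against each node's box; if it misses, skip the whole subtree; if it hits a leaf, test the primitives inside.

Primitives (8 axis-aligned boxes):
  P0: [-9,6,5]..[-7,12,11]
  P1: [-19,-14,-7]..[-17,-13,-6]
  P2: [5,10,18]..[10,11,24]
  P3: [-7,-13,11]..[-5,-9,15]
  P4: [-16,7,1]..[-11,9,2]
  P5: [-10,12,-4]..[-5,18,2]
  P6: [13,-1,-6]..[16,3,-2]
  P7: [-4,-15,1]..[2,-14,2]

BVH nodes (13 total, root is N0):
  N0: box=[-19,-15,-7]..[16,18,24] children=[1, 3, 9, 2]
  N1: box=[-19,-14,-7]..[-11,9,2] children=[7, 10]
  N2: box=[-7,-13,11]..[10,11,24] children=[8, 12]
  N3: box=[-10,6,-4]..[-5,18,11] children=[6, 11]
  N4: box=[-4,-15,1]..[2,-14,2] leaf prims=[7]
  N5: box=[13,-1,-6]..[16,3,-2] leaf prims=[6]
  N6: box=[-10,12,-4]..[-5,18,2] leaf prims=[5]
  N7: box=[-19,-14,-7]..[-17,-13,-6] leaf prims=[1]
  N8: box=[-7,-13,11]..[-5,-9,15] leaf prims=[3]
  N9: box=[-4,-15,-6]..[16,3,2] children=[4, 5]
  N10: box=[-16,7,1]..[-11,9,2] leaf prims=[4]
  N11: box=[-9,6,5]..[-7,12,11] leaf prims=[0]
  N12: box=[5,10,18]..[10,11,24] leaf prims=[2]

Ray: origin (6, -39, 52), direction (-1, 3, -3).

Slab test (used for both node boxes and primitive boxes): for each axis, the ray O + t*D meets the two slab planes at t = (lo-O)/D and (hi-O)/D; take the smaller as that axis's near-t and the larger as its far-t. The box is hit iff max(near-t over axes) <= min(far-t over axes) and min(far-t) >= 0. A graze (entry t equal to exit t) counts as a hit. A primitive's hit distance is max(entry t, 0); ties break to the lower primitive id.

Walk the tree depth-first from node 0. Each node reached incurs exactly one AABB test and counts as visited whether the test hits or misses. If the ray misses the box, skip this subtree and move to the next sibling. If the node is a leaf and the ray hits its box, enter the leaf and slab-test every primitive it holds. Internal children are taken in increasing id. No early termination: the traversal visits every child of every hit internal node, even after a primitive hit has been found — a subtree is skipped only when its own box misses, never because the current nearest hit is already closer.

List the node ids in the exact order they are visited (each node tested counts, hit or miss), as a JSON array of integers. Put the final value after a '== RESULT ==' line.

Traverse from the root:
N0 x:[-10,25] y:[8,19] z:[28/3,59/3] -> hit [28/3,19], descend [1, 2, 3, 9]
  N1 x:[17,25] y:[25/3,16] z:[50/3,59/3] -> miss, prune
  N2 x:[-4,13] y:[26/3,50/3] z:[28/3,41/3] -> hit [28/3,13], descend [8, 12]
    N8 x:[11,13] y:[26/3,10] z:[37/3,41/3] -> miss, prune
    N12 x:[-4,1] y:[49/3,50/3] z:[28/3,34/3] -> miss, prune
  N3 x:[11,16] y:[15,19] z:[41/3,56/3] -> hit [15,16], descend [6, 11]
    N6 x:[11,16] y:[17,19] z:[50/3,56/3] -> miss, prune
    N11 x:[13,15] y:[15,17] z:[41/3,47/3] -> hit [15,15] leaf, test {P0@t=15}
  N9 x:[-10,10] y:[8,14] z:[50/3,58/3] -> miss, prune

Summary -> nodes [0, 1, 2, 8, 12, 3, 6, 11, 9]; box-tests=9; leaf-entries=1; first=P0

== RESULT ==
[0, 1, 2, 8, 12, 3, 6, 11, 9]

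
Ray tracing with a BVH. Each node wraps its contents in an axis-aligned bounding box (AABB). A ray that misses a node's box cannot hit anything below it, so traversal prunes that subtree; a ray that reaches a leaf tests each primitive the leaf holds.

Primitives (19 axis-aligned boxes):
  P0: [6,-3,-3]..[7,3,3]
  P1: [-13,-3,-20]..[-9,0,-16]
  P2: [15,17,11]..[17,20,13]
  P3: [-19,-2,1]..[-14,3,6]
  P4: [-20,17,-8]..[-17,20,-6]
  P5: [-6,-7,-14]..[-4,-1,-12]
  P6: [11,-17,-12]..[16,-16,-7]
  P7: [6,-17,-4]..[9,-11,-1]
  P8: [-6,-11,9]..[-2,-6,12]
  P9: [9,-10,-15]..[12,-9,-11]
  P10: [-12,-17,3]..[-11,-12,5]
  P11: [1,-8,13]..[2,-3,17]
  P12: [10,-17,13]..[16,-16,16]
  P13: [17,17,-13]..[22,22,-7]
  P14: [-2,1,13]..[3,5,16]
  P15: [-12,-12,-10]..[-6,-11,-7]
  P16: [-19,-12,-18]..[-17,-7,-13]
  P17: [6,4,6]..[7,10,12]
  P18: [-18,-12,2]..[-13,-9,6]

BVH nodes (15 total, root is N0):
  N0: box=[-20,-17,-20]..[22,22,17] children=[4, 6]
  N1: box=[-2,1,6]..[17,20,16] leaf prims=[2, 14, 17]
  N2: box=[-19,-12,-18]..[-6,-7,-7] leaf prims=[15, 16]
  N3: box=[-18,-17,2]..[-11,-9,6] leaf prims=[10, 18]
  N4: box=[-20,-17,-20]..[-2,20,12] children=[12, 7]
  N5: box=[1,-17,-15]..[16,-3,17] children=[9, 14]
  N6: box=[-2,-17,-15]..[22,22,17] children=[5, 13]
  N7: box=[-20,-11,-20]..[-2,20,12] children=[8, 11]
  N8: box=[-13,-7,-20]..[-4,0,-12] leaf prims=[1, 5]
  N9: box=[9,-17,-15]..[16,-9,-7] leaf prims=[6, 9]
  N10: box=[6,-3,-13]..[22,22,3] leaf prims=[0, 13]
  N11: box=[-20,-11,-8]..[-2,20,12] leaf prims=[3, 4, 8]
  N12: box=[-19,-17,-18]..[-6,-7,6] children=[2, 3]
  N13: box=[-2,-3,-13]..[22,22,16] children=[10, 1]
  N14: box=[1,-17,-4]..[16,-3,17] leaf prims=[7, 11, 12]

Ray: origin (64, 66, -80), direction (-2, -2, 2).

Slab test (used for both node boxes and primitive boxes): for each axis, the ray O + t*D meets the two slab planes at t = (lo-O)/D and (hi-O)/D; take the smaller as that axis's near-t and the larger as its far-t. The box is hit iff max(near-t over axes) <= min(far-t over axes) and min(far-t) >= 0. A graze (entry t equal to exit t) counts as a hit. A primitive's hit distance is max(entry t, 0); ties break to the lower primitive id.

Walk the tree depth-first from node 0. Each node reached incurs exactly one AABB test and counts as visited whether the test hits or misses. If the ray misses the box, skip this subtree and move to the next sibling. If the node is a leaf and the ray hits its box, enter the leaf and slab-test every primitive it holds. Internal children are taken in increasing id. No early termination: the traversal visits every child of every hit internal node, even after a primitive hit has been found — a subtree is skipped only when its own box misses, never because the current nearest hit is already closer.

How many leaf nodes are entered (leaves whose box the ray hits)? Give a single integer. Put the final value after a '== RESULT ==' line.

Traverse from the root:
N0 x:[21,42] y:[22,83/2] z:[30,97/2] -> hit [30,83/2], descend [4, 6]
  N4 x:[33,42] y:[23,83/2] z:[30,46] -> hit [33,83/2], descend [7, 12]
    N7 x:[33,42] y:[23,77/2] z:[30,46] -> hit [33,77/2], descend [8, 11]
      N8 x:[34,77/2] y:[33,73/2] z:[30,34] -> hit [34,34] leaf, test {P1(miss), P5@t=34}
      N11 x:[33,42] y:[23,77/2] z:[36,46] -> hit [36,77/2] leaf, test {P3(miss), P4(miss), P8(miss)}
    N12 x:[35,83/2] y:[73/2,83/2] z:[31,43] -> hit [73/2,83/2], descend [2, 3]
      N2 x:[35,83/2] y:[73/2,39] z:[31,73/2] -> hit [73/2,73/2] leaf, test {P15(miss), P16(miss)}
      N3 x:[75/2,41] y:[75/2,83/2] z:[41,43] -> hit [41,41] leaf, test {P10(miss), P18(miss)}
  N6 x:[21,33] y:[22,83/2] z:[65/2,97/2] -> hit [65/2,33], descend [5, 13]
    N5 x:[24,63/2] y:[69/2,83/2] z:[65/2,97/2] -> miss, prune
    N13 x:[21,33] y:[22,69/2] z:[67/2,48] -> miss, prune

11 AABB tests over nodes [0, 4, 7, 8, 11, 12, 2, 3, 6, 5, 13]; 4 leaves entered; closest P5.

== RESULT ==
4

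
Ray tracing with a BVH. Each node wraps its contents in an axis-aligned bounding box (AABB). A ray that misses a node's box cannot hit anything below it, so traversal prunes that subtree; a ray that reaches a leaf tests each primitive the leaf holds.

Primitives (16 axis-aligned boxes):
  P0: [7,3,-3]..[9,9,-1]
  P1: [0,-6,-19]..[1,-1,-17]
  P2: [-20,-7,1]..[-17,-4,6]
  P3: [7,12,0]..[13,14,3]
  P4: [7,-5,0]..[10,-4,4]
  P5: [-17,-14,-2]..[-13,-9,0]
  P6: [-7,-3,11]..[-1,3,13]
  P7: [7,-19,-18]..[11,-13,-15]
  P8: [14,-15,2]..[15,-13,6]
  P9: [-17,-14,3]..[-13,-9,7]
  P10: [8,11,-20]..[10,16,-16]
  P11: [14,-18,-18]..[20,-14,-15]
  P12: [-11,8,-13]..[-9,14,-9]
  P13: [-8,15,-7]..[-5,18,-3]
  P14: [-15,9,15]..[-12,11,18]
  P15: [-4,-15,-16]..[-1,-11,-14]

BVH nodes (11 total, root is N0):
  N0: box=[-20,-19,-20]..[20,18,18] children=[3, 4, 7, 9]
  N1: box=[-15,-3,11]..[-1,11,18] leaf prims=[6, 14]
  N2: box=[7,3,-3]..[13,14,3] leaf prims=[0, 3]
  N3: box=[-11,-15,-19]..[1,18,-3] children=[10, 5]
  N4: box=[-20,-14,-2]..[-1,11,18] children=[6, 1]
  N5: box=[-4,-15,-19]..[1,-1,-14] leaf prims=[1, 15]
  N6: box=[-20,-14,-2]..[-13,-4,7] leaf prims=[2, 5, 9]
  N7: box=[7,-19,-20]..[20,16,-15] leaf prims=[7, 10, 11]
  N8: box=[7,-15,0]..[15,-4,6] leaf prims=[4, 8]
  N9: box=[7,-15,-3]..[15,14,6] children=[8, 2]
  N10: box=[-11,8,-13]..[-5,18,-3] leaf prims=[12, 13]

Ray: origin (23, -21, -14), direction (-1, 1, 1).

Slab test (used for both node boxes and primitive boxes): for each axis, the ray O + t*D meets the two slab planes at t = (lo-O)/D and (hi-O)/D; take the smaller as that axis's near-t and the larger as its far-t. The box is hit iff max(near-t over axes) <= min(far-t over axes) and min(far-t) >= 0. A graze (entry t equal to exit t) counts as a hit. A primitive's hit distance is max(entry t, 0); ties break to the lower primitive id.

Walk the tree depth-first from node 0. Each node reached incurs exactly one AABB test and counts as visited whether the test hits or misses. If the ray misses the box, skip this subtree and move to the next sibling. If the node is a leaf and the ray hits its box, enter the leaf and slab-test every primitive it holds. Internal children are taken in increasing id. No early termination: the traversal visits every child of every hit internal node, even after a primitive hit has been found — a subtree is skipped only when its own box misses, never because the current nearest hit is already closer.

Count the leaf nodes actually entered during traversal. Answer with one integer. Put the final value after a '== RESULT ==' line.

Walk:
N0 x:[3,43] y:[2,39] z:[-6,32] -> hit [3,32], descend [3, 4, 7, 9]
  N3 x:[22,34] y:[6,39] z:[-5,11] -> miss, prune
  N4 x:[24,43] y:[7,32] z:[12,32] -> hit [24,32], descend [1, 6]
    N1 x:[24,38] y:[18,32] z:[25,32] -> hit [25,32] leaf, test {P6(miss), P14(miss)}
    N6 x:[36,43] y:[7,17] z:[12,21] -> miss, prune
  N7 x:[3,16] y:[2,37] z:[-6,-1] -> miss, prune
  N9 x:[8,16] y:[6,35] z:[11,20] -> hit [11,16], descend [2, 8]
    N2 x:[10,16] y:[24,35] z:[11,17] -> miss, prune
    N8 x:[8,16] y:[6,17] z:[14,20] -> hit [14,16] leaf, test {P4@t=16, P8(miss)}

9 AABB tests over nodes [0, 3, 4, 1, 6, 7, 9, 2, 8]; 2 leaves entered; closest P4.

== RESULT ==
2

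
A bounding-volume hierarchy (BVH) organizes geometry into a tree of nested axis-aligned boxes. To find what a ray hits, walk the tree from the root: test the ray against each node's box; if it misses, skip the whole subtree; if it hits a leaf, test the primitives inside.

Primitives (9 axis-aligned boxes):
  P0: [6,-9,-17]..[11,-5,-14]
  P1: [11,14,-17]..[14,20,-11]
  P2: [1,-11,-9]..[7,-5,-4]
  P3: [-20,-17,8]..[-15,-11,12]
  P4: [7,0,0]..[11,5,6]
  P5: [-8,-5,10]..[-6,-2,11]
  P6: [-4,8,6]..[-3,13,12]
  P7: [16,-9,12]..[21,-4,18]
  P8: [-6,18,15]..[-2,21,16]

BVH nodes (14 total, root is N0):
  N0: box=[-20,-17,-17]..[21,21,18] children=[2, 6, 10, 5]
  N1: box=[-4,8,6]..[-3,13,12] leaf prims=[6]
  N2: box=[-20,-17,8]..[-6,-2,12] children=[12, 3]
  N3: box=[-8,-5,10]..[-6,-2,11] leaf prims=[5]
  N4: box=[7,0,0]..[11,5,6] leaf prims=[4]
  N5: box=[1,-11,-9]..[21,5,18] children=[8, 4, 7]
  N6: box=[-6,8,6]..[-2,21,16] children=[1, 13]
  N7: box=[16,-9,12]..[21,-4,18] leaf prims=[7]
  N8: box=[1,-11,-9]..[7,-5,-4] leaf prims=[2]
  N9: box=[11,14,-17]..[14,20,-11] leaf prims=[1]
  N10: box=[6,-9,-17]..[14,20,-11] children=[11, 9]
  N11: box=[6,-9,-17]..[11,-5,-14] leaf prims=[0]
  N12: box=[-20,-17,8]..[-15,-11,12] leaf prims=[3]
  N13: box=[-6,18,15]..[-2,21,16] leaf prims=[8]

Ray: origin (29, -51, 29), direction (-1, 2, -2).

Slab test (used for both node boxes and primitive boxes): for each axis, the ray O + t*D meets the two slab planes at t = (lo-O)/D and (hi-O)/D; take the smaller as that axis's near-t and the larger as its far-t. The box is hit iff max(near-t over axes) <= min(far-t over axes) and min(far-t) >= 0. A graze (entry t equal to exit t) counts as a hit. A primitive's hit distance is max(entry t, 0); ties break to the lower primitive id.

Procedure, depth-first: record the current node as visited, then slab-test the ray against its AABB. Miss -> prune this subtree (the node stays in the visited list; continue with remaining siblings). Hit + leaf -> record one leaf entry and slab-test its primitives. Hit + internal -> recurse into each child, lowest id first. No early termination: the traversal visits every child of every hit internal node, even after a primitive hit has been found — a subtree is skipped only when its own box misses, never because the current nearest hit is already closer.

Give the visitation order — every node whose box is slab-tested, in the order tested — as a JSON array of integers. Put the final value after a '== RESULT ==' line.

Traverse from the root:
N0 x:[8,49] y:[17,36] z:[11/2,23] -> hit [17,23], descend [2, 5, 6, 10]
  N2 x:[35,49] y:[17,49/2] z:[17/2,21/2] -> miss, prune
  N5 x:[8,28] y:[20,28] z:[11/2,19] -> miss, prune
  N6 x:[31,35] y:[59/2,36] z:[13/2,23/2] -> miss, prune
  N10 x:[15,23] y:[21,71/2] z:[20,23] -> hit [21,23], descend [9, 11]
    N9 x:[15,18] y:[65/2,71/2] z:[20,23] -> miss, prune
    N11 x:[18,23] y:[21,23] z:[43/2,23] -> hit [43/2,23] leaf, test {P0@t=43/2}

order=[0, 2, 5, 6, 10, 9, 11]  |boxes|=7  |leaves|=1  hit=P0

== RESULT ==
[0, 2, 5, 6, 10, 9, 11]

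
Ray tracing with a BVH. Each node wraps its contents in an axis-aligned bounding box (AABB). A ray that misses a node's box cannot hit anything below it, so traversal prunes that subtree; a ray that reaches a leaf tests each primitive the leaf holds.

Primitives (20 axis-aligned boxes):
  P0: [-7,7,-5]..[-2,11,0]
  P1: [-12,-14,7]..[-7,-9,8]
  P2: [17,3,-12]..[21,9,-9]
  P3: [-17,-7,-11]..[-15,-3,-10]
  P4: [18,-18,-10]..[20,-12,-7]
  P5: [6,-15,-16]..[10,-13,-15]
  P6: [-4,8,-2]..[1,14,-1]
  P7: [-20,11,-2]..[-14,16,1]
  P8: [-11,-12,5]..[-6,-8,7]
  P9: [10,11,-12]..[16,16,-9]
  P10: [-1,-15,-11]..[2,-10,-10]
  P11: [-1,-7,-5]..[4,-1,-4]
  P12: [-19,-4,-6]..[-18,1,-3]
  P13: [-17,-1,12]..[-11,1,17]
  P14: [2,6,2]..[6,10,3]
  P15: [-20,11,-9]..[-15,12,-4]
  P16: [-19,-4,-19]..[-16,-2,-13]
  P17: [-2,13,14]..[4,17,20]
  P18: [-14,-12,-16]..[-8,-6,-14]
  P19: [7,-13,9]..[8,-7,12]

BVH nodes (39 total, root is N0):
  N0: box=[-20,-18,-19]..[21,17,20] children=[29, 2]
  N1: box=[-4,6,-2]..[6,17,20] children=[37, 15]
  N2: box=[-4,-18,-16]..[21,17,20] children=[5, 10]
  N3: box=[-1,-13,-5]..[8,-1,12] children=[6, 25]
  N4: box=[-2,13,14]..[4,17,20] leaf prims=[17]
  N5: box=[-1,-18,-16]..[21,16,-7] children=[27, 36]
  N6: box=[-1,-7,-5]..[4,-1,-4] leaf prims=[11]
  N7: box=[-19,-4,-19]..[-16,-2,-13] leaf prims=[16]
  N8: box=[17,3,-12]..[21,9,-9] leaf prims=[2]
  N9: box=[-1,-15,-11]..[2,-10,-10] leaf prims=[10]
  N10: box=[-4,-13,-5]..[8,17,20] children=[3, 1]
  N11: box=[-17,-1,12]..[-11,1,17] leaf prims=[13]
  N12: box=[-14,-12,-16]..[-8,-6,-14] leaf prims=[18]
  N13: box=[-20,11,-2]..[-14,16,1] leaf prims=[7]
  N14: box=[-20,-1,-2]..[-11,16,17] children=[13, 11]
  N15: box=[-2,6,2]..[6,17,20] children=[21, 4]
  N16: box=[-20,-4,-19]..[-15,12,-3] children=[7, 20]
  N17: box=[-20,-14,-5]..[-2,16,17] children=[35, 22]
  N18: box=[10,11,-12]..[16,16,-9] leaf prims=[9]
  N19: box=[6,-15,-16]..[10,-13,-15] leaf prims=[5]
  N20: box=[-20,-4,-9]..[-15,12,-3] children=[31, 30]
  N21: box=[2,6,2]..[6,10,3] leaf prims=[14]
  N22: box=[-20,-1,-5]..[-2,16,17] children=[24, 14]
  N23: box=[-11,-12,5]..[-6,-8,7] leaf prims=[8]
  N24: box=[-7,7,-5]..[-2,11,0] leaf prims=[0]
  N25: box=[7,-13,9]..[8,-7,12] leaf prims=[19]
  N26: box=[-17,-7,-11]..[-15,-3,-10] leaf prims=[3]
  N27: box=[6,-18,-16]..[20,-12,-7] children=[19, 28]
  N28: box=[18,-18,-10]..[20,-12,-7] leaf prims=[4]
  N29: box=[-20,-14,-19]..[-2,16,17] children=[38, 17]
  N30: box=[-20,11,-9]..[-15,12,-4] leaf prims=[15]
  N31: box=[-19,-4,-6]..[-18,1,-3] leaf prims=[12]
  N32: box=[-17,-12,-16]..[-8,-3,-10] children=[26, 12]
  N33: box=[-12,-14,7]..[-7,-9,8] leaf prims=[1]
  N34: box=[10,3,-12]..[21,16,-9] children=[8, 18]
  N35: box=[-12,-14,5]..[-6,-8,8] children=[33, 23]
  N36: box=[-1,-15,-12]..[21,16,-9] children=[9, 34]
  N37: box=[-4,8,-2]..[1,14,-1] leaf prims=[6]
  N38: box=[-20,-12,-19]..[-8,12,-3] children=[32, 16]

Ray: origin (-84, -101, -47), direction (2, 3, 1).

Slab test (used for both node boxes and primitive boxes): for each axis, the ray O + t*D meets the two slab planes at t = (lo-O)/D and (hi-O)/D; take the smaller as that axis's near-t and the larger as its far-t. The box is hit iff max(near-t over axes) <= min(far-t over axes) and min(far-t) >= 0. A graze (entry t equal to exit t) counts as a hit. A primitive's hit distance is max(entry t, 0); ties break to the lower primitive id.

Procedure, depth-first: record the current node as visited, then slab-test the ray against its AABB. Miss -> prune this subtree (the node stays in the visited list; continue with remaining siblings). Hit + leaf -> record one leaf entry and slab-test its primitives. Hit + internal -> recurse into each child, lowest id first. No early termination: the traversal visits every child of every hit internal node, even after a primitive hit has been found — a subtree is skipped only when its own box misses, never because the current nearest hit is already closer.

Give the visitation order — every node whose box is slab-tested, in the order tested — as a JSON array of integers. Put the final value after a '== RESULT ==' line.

Trace the traversal:
N0 x:[32,105/2] y:[83/3,118/3] z:[28,67] -> hit [32,118/3], descend [2, 29]
  N2 x:[40,105/2] y:[83/3,118/3] z:[31,67] -> miss, prune
  N29 x:[32,41] y:[29,39] z:[28,64] -> hit [32,39], descend [17, 38]
    N17 x:[32,41] y:[29,39] z:[42,64] -> miss, prune
    N38 x:[32,38] y:[89/3,113/3] z:[28,44] -> hit [32,113/3], descend [16, 32]
      N16 x:[32,69/2] y:[97/3,113/3] z:[28,44] -> hit [97/3,69/2], descend [7, 20]
        N7 x:[65/2,34] y:[97/3,33] z:[28,34] -> hit [65/2,33] leaf, test {P16@t=65/2}
        N20 x:[32,69/2] y:[97/3,113/3] z:[38,44] -> miss, prune
      N32 x:[67/2,38] y:[89/3,98/3] z:[31,37] -> miss, prune

Summary -> nodes [0, 2, 29, 17, 38, 16, 7, 20, 32]; box-tests=9; leaf-entries=1; first=P16

== RESULT ==
[0, 2, 29, 17, 38, 16, 7, 20, 32]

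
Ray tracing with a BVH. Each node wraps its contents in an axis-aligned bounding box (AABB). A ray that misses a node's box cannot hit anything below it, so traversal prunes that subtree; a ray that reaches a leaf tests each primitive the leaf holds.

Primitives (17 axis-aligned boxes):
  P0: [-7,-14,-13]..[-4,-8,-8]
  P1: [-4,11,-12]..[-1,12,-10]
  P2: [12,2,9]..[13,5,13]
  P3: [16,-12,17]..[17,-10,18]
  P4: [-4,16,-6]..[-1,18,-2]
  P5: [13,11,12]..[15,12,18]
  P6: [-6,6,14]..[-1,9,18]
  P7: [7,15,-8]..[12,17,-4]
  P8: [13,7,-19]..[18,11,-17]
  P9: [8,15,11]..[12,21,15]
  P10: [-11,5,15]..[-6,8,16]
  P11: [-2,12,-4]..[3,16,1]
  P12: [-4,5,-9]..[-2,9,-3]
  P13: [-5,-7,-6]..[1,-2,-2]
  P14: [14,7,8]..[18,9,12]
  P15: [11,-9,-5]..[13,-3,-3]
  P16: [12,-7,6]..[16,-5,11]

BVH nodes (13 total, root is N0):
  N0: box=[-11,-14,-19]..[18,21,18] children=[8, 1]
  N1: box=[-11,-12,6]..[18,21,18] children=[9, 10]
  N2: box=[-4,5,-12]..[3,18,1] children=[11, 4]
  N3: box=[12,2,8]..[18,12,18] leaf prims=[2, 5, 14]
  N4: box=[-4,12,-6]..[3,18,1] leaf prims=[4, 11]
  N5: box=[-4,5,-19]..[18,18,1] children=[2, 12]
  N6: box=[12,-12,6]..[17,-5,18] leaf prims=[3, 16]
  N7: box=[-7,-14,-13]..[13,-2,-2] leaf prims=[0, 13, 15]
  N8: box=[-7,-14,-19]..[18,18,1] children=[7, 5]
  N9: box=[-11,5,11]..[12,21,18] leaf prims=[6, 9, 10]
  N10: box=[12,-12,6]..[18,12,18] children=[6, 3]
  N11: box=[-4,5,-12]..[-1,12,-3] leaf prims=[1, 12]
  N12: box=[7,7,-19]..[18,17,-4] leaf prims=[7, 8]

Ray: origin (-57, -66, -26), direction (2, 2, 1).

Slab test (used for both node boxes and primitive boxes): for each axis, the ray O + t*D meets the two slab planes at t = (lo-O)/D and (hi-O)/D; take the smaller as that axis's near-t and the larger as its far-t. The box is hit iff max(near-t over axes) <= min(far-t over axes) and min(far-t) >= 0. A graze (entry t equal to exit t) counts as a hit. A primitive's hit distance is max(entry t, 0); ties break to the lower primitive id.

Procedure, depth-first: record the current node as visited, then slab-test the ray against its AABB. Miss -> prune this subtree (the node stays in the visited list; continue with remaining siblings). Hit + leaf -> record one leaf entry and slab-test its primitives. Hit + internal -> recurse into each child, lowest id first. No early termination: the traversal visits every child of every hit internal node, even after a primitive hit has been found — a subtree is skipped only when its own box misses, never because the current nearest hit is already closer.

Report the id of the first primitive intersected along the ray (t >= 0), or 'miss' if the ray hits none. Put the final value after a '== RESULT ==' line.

Walk:
N0 x:[23,75/2] y:[26,87/2] z:[7,44] -> hit [26,75/2], descend [1, 8]
  N1 x:[23,75/2] y:[27,87/2] z:[32,44] -> hit [32,75/2], descend [9, 10]
    N9 x:[23,69/2] y:[71/2,87/2] z:[37,44] -> miss, prune
    N10 x:[69/2,75/2] y:[27,39] z:[32,44] -> hit [69/2,75/2], descend [3, 6]
      N3 x:[69/2,75/2] y:[34,39] z:[34,44] -> hit [69/2,75/2] leaf, test {P2@t=35, P5(miss), P14@t=73/2}
      N6 x:[69/2,37] y:[27,61/2] z:[32,44] -> miss, prune
  N8 x:[25,75/2] y:[26,42] z:[7,27] -> hit [26,27], descend [5, 7]
    N5 x:[53/2,75/2] y:[71/2,42] z:[7,27] -> miss, prune
    N7 x:[25,35] y:[26,32] z:[13,24] -> miss, prune

9 AABB tests over nodes [0, 1, 9, 10, 3, 6, 8, 5, 7]; 1 leaf entered; closest P2.

== RESULT ==
2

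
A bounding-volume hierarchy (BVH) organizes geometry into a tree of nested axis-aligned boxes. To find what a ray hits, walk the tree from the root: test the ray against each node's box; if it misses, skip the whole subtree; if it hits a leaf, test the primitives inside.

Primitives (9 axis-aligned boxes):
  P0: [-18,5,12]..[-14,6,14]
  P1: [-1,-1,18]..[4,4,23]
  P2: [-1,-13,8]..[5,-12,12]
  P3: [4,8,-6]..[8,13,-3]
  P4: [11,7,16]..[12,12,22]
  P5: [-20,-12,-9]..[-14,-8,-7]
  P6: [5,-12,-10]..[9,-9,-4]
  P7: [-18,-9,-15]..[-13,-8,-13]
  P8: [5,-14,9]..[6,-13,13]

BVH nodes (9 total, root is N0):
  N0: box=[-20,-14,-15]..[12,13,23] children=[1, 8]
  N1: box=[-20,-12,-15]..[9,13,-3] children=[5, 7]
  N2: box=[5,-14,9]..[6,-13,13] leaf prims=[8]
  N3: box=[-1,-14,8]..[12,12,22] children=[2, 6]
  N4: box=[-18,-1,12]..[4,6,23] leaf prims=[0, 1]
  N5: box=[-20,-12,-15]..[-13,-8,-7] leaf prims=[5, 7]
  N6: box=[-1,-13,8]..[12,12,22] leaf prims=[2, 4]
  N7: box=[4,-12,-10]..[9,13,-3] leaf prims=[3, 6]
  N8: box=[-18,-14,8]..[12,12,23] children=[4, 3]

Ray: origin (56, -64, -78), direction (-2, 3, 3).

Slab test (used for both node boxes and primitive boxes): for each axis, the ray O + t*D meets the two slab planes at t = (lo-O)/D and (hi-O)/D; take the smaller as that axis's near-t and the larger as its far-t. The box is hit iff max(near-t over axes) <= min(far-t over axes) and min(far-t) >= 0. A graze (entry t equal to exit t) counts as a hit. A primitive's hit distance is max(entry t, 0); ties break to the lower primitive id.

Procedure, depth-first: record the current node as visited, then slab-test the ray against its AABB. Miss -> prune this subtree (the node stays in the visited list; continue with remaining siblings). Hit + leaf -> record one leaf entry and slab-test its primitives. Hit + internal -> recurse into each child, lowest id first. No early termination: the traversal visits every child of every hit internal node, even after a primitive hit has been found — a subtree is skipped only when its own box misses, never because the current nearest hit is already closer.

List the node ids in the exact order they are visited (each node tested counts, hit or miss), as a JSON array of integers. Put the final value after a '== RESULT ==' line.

Walk:
N0 x:[22,38] y:[50/3,77/3] z:[21,101/3] -> hit [22,77/3], descend [1, 8]
  N1 x:[47/2,38] y:[52/3,77/3] z:[21,25] -> hit [47/2,25], descend [5, 7]
    N5 x:[69/2,38] y:[52/3,56/3] z:[21,71/3] -> miss, prune
    N7 x:[47/2,26] y:[52/3,77/3] z:[68/3,25] -> hit [47/2,25] leaf, test {P3@t=24, P6(miss)}
  N8 x:[22,37] y:[50/3,76/3] z:[86/3,101/3] -> miss, prune

Summary -> nodes [0, 1, 5, 7, 8]; box-tests=5; leaf-entries=1; first=P3

== RESULT ==
[0, 1, 5, 7, 8]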